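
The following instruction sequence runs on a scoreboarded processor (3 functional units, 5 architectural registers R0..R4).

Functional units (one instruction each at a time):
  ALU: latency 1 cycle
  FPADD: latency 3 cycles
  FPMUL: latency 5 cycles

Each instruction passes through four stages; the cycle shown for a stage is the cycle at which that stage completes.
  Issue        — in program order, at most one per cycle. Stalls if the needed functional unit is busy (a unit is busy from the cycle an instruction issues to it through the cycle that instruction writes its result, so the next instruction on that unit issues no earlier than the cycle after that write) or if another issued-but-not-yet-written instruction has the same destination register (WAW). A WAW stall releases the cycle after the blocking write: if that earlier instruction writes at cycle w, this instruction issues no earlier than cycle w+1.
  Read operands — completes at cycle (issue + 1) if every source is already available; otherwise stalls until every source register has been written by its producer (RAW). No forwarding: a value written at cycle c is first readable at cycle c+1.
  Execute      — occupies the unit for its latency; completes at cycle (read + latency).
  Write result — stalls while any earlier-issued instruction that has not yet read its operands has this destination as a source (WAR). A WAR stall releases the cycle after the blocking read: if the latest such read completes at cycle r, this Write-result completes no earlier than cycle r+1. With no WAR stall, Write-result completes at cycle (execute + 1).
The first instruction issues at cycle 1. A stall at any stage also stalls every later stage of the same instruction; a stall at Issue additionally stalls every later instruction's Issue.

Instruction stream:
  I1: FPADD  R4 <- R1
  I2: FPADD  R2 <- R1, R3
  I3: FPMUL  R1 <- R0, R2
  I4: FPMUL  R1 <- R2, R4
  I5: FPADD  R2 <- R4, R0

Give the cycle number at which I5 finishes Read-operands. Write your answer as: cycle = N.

cycle = 22

I1 -> (1, 2, 5, 6)
I2 -> (7, 8, 11, 12)  // struct: FPADD busy until I1 writes@6
I3 -> (8, 13, 18, 19)  // RAW R2: wait I2 write@12
I4 -> (20, 21, 26, 27)  // struct: FPMUL busy until I3 writes@19
I5 -> (21, 22, 25, 26)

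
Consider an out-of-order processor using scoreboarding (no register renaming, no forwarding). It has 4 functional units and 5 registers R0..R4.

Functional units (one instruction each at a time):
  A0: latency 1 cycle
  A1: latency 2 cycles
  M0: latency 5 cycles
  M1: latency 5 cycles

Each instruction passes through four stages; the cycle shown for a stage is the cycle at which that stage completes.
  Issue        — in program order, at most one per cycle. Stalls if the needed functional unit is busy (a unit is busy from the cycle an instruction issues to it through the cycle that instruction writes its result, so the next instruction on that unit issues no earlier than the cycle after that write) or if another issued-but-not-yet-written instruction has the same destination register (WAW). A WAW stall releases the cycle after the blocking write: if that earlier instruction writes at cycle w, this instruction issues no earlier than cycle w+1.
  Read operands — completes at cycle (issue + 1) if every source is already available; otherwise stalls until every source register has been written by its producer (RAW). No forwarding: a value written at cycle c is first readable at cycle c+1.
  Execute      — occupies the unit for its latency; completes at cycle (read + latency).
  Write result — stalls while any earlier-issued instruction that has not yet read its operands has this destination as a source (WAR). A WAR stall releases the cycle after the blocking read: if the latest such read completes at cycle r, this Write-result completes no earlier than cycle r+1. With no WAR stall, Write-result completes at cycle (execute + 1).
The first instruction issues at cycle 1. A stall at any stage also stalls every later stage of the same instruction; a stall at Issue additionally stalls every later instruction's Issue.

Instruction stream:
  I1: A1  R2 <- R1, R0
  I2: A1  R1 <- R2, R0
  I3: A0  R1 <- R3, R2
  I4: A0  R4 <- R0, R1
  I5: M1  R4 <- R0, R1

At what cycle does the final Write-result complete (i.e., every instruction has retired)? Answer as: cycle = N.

[1] I1 dispatched to A1
[2] I1 operands ready
[4] I1 complete
[5] R2←I1
[6] I2 dispatched to A1
[7] I2 operands ready
[9] I2 complete
[10] R1←I2
[11] I3 dispatched to A0
[12] I3 operands ready
[13] I3 complete
[14] R1←I3
[15] I4 dispatched to A0
[16] I4 operands ready
[17] I4 complete
[18] R4←I4
[19] I5 dispatched to M1
[20] I5 operands ready
[25] I5 complete
[26] R4←I5

cycle = 26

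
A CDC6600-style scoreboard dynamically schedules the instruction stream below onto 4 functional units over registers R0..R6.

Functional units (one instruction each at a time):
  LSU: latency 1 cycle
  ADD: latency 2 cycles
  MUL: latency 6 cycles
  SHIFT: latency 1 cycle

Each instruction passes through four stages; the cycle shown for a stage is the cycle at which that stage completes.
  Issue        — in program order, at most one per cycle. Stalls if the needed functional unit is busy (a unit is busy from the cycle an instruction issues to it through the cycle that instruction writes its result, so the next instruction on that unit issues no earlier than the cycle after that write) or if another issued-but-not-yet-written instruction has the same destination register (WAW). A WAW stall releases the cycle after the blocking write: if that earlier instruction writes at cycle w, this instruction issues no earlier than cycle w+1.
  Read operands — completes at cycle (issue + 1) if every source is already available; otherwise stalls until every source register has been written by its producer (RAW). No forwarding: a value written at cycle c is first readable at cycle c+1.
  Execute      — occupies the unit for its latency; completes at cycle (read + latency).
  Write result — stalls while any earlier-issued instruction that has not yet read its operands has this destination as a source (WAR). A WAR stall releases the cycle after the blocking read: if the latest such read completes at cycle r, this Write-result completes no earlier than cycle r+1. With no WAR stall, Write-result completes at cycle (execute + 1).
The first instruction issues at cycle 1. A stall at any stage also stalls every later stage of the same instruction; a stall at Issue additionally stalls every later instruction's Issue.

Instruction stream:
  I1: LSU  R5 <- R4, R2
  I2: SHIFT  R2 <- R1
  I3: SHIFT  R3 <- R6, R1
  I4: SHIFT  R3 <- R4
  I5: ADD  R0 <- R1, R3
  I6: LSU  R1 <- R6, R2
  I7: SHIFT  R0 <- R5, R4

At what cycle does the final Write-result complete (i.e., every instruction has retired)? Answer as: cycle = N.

1) issue 1, read 2, done 3, write 4
2) issue 2, read 3, done 4, write 5
3) issue 6, read 7, done 8, write 9  <struct: SHIFT busy until I2 writes@5>
4) issue 10, read 11, done 12, write 13  <struct: SHIFT busy until I3 writes@9>
5) issue 11, read 14, done 16, write 17  <RAW R3: wait I4 write@13>
6) issue 12, read 13, done 14, write 15
7) issue 18, read 19, done 20, write 21  <WAW R0: wait I5 write@17>

cycle = 21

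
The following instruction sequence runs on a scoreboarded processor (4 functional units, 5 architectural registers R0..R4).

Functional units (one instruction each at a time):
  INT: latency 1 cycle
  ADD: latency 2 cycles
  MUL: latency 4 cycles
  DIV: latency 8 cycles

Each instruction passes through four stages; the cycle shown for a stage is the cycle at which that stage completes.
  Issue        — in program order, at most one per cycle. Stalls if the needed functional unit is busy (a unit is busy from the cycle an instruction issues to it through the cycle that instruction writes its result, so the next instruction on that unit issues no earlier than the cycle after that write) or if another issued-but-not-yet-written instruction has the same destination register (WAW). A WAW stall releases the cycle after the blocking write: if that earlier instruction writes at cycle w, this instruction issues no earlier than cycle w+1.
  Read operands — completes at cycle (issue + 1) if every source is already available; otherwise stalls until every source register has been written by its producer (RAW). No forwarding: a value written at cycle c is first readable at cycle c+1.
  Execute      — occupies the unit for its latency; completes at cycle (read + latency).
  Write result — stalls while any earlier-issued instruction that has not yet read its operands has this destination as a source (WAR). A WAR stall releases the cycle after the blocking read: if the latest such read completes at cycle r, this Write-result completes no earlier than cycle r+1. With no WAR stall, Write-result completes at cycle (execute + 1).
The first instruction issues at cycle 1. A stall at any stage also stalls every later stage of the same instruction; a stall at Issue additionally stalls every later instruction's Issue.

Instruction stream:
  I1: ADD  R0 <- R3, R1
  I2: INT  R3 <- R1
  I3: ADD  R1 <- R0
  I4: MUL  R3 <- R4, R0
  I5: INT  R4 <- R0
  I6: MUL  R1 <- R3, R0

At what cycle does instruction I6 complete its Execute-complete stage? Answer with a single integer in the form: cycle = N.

I1 -> (1, 2, 4, 5)
I2 -> (2, 3, 4, 5)
I3 -> (6, 7, 9, 10)  // struct: ADD busy until I1 writes@5
I4 -> (7, 8, 12, 13)
I5 -> (8, 9, 10, 11)
I6 -> (14, 15, 19, 20)  // struct: MUL busy until I4 writes@13

cycle = 19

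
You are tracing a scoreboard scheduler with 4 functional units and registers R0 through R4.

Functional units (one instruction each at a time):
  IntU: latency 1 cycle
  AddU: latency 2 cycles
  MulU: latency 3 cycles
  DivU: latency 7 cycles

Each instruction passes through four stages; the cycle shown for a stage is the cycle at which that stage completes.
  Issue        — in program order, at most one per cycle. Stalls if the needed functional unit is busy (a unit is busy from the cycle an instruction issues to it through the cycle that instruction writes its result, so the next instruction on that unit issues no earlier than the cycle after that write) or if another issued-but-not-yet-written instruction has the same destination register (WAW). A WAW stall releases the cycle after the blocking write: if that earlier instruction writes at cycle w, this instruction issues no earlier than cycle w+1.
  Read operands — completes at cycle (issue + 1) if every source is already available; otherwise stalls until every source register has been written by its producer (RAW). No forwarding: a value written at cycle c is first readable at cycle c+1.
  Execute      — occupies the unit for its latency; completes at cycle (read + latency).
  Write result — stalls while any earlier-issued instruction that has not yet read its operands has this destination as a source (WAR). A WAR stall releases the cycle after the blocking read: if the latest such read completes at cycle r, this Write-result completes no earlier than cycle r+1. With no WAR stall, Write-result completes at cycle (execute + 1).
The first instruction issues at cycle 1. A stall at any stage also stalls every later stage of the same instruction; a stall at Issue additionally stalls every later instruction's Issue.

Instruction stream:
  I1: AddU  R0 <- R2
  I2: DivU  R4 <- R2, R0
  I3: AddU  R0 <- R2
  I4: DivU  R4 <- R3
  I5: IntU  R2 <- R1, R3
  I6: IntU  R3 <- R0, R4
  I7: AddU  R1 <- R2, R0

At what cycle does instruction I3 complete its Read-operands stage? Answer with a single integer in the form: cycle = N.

cycle = 7

1) issue 1, read 2, done 4, write 5
2) issue 2, read 6, done 13, write 14  <RAW R0: wait I1 write@5>
3) issue 6, read 7, done 9, write 10  <struct: AddU busy until I1 writes@5>
4) issue 15, read 16, done 23, write 24  <struct: DivU busy until I2 writes@14>
5) issue 16, read 17, done 18, write 19
6) issue 20, read 25, done 26, write 27  <struct: IntU busy until I5 writes@19 / RAW R4: wait I4 write@24>
7) issue 21, read 22, done 24, write 25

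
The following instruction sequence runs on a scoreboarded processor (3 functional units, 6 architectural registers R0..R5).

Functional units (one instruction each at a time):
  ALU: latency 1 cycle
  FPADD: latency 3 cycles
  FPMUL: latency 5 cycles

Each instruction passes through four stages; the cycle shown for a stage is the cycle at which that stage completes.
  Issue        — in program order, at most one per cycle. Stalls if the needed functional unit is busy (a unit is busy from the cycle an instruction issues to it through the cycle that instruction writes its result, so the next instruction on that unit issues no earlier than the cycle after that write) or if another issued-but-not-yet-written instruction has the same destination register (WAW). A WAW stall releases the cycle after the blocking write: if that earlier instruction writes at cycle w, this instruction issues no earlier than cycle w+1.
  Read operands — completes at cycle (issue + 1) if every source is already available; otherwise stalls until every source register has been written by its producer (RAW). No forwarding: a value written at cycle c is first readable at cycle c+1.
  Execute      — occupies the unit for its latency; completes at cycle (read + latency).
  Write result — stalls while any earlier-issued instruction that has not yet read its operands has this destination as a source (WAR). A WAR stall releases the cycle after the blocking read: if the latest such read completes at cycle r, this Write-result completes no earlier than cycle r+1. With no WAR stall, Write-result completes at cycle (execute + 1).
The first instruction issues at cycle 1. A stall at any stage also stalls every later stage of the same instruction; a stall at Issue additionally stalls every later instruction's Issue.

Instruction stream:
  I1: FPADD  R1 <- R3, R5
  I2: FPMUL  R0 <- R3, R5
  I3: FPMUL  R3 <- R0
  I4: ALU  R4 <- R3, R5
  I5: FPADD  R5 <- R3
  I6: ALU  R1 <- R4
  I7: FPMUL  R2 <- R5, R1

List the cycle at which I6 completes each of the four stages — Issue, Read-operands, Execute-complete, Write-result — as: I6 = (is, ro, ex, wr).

I1 -> (1, 2, 5, 6)
I2 -> (2, 3, 8, 9)
I3 -> (10, 11, 16, 17)  // struct: FPMUL busy until I2 writes@9
I4 -> (11, 18, 19, 20)  // RAW R3: wait I3 write@17
I5 -> (12, 18, 21, 22)  // RAW R3: wait I3 write@17
I6 -> (21, 22, 23, 24)  // struct: ALU busy until I4 writes@20
I7 -> (22, 25, 30, 31)  // RAW R1: wait I6 write@24

I6 = (21, 22, 23, 24)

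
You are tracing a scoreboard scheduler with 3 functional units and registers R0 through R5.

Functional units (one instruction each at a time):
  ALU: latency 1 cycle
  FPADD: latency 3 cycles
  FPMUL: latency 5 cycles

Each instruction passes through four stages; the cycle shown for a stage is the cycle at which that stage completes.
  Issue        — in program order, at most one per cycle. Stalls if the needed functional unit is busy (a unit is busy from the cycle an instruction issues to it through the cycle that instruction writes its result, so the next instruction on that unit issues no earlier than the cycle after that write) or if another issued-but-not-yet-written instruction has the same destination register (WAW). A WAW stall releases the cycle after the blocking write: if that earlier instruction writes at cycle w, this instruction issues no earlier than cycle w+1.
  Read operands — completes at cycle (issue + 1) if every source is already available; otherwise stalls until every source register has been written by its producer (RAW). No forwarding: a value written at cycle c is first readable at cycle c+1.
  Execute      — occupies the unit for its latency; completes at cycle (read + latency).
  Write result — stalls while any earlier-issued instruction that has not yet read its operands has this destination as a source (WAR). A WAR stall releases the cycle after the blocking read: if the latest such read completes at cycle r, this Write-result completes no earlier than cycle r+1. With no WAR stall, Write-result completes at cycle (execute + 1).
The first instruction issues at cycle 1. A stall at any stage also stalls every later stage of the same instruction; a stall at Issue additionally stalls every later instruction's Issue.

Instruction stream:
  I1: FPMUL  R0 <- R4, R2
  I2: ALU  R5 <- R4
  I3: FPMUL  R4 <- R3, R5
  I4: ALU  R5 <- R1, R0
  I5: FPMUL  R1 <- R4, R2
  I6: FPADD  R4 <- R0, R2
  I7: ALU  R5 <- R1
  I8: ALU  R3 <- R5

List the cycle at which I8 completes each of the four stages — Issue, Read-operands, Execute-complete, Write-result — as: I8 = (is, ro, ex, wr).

I8 = (28, 29, 30, 31)

I1  is:1  ro:2  ex:7  wr:8
I2  is:2  ro:3  ex:4  wr:5
I3  is:9  ro:10  ex:15  wr:16  — struct: FPMUL busy until I1 writes@8
I4  is:10  ro:11  ex:12  wr:13
I5  is:17  ro:18  ex:23  wr:24  — struct: FPMUL busy until I3 writes@16
I6  is:18  ro:19  ex:22  wr:23
I7  is:19  ro:25  ex:26  wr:27  — RAW R1: wait I5 write@24
I8  is:28  ro:29  ex:30  wr:31  — struct: ALU busy until I7 writes@27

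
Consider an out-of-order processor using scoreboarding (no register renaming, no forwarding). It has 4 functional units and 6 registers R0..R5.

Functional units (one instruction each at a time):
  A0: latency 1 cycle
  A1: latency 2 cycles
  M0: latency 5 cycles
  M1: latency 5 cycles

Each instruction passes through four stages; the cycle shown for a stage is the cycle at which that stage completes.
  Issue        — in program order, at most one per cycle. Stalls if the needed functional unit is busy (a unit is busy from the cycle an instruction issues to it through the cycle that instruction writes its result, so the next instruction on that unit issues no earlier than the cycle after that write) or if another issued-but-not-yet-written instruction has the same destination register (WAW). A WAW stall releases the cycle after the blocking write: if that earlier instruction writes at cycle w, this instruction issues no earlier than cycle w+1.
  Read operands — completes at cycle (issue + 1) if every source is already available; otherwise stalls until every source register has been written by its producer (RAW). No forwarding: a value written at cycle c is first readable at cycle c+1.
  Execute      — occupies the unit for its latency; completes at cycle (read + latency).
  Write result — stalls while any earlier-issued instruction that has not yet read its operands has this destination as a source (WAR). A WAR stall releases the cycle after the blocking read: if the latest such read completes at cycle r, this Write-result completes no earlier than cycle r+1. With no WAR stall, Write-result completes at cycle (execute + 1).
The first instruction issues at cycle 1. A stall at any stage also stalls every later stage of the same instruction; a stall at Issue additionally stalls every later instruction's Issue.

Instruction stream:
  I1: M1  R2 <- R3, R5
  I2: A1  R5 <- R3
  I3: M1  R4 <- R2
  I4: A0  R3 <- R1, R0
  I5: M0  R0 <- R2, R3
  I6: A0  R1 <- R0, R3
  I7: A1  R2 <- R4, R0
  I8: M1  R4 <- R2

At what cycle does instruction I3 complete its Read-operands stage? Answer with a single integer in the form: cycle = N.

cycle = 10

t=1  I1 dispatched to M1
t=2  I1 operands ready · I2 dispatched to A1
t=3  I2 operands ready
t=5  I2 complete
t=6  R5←I2
t=7  I1 complete
t=8  R2←I1
t=9  I3 dispatched to M1
t=10  I3 operands ready · I4 dispatched to A0
t=11  I4 operands ready · I5 dispatched to M0
t=12  I4 complete
t=13  R3←I4
t=14  I5 operands ready · I6 dispatched to A0
t=15  I3 complete · I7 dispatched to A1
t=16  R4←I3
t=17  I8 dispatched to M1
t=19  I5 complete
t=20  R0←I5
t=21  I6 operands ready · I7 operands ready
t=22  I6 complete
t=23  R1←I6 · I7 complete
t=24  R2←I7
t=25  I8 operands ready
t=30  I8 complete
t=31  R4←I8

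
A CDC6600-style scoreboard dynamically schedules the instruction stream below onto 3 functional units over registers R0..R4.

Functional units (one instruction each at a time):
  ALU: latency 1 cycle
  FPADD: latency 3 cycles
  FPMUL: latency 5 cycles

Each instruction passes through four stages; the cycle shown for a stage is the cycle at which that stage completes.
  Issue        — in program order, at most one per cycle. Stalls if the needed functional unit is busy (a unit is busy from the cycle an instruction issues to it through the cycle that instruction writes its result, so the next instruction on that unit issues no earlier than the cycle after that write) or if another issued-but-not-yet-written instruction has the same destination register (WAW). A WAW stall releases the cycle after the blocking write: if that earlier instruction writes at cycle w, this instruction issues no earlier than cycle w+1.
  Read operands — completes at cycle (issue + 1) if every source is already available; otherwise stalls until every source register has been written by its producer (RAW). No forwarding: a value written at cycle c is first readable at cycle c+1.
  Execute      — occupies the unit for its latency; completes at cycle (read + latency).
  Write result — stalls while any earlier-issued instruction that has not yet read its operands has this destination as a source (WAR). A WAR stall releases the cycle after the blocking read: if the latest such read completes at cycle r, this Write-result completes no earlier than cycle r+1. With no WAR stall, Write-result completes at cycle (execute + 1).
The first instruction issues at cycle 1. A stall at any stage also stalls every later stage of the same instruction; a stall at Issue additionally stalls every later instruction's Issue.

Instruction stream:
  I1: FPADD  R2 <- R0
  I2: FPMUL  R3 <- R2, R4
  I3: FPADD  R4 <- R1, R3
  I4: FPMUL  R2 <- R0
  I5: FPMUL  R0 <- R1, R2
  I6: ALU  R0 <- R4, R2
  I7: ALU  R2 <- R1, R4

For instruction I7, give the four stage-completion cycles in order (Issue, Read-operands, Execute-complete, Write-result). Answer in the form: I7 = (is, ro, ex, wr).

  I1 | 1 | 2 | 5 | 6
  I2 | 2 | 7 | 12 | 13   RAW R2: wait I1 write@6
  I3 | 7 | 14 | 17 | 18   struct: FPADD busy until I1 writes@6 · RAW R3: wait I2 write@13
  I4 | 14 | 15 | 20 | 21   struct: FPMUL busy until I2 writes@13
  I5 | 22 | 23 | 28 | 29   struct: FPMUL busy until I4 writes@21
  I6 | 30 | 31 | 32 | 33   WAW R0: wait I5 write@29
  I7 | 34 | 35 | 36 | 37   struct: ALU busy until I6 writes@33

I7 = (34, 35, 36, 37)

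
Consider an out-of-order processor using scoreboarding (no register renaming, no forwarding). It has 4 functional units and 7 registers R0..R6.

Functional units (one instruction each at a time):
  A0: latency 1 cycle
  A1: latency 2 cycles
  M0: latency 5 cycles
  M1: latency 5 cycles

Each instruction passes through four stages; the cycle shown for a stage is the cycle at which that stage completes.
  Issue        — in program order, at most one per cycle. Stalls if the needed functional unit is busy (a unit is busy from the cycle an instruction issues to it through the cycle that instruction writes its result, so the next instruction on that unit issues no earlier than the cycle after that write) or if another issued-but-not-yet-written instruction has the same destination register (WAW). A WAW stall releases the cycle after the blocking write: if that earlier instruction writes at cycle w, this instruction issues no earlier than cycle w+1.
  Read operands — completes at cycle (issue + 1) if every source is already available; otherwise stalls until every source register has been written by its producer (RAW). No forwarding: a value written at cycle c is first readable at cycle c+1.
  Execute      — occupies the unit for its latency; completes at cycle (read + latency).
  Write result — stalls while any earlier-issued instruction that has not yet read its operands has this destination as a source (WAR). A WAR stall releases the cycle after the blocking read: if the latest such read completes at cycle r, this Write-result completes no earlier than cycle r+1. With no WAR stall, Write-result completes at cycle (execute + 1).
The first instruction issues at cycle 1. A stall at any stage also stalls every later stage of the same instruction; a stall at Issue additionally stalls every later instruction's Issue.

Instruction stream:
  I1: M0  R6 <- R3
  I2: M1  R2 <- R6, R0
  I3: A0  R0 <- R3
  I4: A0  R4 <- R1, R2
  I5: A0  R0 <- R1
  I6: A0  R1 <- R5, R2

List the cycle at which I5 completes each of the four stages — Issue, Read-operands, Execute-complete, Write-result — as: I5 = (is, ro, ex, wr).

I5 = (19, 20, 21, 22)

t=1  issue I1 (M0)
t=2  I1 read-ops · issue I2 (M1)
t=3  issue I3 (A0)
t=4  I3 read-ops
t=5  I3 finished on A0
t=7  I1 finished on M0
t=8  I1→R6
t=9  I2 read-ops
t=10  I3→R0
t=11  issue I4 (A0)
t=14  I2 finished on M1
t=15  I2→R2
t=16  I4 read-ops
t=17  I4 finished on A0
t=18  I4→R4
t=19  issue I5 (A0)
t=20  I5 read-ops
t=21  I5 finished on A0
t=22  I5→R0
t=23  issue I6 (A0)
t=24  I6 read-ops
t=25  I6 finished on A0
t=26  I6→R1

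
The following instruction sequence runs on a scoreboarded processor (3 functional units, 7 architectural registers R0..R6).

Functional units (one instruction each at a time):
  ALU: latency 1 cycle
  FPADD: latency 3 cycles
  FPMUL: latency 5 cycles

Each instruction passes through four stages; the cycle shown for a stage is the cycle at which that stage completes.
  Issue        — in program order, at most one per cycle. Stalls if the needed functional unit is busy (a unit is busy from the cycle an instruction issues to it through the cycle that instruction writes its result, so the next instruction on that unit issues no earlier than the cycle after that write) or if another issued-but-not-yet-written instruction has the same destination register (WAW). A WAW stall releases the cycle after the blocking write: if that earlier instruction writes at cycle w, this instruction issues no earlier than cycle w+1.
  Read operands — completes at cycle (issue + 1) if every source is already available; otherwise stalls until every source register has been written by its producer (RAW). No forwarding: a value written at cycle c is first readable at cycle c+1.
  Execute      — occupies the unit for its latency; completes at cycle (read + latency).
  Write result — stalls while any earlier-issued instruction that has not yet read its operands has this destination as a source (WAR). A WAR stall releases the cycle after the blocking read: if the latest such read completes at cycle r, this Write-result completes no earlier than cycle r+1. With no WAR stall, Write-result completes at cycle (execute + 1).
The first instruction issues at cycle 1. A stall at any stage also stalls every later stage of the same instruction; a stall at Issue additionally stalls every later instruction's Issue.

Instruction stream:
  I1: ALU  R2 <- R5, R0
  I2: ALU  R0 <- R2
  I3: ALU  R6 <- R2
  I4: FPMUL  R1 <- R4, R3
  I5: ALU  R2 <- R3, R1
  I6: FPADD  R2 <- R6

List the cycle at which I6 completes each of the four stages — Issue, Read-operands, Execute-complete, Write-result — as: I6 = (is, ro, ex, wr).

  I1 | 1 | 2 | 3 | 4
  I2 | 5 | 6 | 7 | 8   struct: ALU busy until I1 writes@4
  I3 | 9 | 10 | 11 | 12   struct: ALU busy until I2 writes@8
  I4 | 10 | 11 | 16 | 17
  I5 | 13 | 18 | 19 | 20   struct: ALU busy until I3 writes@12 · RAW R1: wait I4 write@17
  I6 | 21 | 22 | 25 | 26   WAW R2: wait I5 write@20

I6 = (21, 22, 25, 26)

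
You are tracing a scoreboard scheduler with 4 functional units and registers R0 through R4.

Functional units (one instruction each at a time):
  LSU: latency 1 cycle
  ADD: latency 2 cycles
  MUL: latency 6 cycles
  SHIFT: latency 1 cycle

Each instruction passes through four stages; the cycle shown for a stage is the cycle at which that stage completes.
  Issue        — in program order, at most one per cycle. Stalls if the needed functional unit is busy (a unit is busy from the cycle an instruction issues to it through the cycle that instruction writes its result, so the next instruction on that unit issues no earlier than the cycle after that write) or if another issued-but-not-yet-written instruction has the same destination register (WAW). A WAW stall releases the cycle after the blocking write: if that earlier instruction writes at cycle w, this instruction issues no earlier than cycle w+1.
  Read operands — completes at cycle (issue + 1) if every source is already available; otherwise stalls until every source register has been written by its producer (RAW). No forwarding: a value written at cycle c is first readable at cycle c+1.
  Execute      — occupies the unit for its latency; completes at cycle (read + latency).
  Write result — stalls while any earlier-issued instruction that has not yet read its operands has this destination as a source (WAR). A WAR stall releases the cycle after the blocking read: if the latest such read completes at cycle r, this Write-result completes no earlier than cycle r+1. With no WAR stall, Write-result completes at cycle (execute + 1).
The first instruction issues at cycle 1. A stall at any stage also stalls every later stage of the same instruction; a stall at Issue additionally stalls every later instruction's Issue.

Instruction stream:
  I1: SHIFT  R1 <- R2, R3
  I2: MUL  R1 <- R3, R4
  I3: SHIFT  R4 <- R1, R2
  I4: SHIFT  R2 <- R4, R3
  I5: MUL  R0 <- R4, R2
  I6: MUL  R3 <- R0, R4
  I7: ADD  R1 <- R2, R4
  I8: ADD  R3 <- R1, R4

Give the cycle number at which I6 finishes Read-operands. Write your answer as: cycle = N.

cycle = 30

[I1] 1/2/3/4
[I2] 5/6/12/13  (WAW R1: wait I1 write@4)
[I3] 6/14/15/16  (RAW R1: wait I2 write@13)
[I4] 17/18/19/20  (struct: SHIFT busy until I3 writes@16)
[I5] 18/21/27/28  (RAW R2: wait I4 write@20)
[I6] 29/30/36/37  (struct: MUL busy until I5 writes@28)
[I7] 30/31/33/34
[I8] 38/39/41/42  (WAW R3: wait I6 write@37)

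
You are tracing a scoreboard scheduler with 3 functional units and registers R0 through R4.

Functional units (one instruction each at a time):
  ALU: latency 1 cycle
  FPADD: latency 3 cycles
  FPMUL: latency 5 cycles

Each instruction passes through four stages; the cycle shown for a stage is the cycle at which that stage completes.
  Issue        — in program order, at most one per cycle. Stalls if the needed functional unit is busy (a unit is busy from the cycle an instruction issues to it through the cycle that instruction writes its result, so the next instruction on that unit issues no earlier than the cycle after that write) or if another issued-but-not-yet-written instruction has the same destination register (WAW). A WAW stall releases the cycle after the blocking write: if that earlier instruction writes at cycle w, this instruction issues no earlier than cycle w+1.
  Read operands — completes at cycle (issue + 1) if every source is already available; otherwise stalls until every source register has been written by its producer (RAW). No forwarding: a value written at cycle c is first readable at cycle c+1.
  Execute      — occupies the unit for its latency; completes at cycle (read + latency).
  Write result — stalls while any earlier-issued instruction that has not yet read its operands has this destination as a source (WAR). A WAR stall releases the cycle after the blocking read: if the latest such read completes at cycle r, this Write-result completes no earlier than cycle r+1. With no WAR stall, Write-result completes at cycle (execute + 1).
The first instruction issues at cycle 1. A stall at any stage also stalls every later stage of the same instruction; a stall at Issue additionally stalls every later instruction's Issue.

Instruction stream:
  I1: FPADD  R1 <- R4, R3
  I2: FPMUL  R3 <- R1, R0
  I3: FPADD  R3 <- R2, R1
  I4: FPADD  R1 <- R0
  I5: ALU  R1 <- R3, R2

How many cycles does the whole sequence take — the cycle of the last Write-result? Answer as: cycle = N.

cycle = 29

[1] I1→FPADD
[2] I1 RO, I2→FPMUL
[5] I1 EX
[6] I1 WR R1
[7] I2 RO
[12] I2 EX
[13] I2 WR R3
[14] I3→FPADD
[15] I3 RO
[18] I3 EX
[19] I3 WR R3
[20] I4→FPADD
[21] I4 RO
[24] I4 EX
[25] I4 WR R1
[26] I5→ALU
[27] I5 RO
[28] I5 EX
[29] I5 WR R1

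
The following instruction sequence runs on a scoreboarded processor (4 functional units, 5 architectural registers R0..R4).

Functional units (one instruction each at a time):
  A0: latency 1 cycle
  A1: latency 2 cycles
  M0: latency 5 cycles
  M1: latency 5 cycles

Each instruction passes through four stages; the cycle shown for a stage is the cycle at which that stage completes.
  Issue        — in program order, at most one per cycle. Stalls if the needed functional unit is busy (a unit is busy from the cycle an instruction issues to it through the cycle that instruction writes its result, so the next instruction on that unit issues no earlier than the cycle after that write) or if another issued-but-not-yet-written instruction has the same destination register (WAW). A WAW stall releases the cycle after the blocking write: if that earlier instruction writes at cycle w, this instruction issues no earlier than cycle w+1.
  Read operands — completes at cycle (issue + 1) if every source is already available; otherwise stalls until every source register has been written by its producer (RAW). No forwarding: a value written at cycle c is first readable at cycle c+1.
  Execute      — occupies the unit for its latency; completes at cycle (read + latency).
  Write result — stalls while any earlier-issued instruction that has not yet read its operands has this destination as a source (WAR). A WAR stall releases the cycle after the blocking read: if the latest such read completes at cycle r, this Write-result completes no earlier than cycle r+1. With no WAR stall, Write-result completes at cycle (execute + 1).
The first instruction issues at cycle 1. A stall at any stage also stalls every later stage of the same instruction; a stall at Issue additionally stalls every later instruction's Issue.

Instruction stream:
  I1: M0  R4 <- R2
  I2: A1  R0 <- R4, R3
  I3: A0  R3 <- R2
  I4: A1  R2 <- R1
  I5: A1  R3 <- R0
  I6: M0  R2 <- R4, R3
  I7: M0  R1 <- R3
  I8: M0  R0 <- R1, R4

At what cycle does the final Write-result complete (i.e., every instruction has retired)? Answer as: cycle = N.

cycle = 45

[I1] 1/2/7/8
[I2] 2/9/11/12  (RAW R4: wait I1 write@8)
[I3] 3/4/5/10  (WAR R3: wait I2 read@9)
[I4] 13/14/16/17  (struct: A1 busy until I2 writes@12)
[I5] 18/19/21/22  (struct: A1 busy until I4 writes@17)
[I6] 19/23/28/29  (RAW R3: wait I5 write@22)
[I7] 30/31/36/37  (struct: M0 busy until I6 writes@29)
[I8] 38/39/44/45  (struct: M0 busy until I7 writes@37)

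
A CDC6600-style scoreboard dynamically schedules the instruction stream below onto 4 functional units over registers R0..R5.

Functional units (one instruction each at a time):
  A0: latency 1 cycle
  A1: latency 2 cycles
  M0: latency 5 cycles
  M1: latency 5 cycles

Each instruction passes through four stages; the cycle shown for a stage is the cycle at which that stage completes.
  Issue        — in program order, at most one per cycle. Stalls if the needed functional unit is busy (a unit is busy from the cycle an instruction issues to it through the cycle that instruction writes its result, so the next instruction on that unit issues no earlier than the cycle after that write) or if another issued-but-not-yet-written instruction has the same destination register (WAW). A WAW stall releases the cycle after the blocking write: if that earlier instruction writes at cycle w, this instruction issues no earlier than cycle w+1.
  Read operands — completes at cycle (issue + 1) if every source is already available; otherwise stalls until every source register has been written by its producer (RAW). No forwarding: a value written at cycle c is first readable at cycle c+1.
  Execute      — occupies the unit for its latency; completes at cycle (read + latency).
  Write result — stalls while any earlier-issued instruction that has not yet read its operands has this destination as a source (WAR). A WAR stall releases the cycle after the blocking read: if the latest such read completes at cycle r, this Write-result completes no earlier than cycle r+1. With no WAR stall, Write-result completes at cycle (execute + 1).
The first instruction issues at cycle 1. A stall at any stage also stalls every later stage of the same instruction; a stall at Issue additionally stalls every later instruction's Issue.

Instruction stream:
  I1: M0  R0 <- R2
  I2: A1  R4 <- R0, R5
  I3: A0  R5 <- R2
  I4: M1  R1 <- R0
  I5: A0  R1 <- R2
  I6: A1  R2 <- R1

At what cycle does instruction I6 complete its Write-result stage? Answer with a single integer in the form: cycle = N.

cycle = 23

1) issue 1, read 2, done 7, write 8
2) issue 2, read 9, done 11, write 12  <RAW R0: wait I1 write@8>
3) issue 3, read 4, done 5, write 10  <WAR R5: wait I2 read@9>
4) issue 4, read 9, done 14, write 15  <RAW R0: wait I1 write@8>
5) issue 16, read 17, done 18, write 19  <WAW R1: wait I4 write@15>
6) issue 17, read 20, done 22, write 23  <RAW R1: wait I5 write@19>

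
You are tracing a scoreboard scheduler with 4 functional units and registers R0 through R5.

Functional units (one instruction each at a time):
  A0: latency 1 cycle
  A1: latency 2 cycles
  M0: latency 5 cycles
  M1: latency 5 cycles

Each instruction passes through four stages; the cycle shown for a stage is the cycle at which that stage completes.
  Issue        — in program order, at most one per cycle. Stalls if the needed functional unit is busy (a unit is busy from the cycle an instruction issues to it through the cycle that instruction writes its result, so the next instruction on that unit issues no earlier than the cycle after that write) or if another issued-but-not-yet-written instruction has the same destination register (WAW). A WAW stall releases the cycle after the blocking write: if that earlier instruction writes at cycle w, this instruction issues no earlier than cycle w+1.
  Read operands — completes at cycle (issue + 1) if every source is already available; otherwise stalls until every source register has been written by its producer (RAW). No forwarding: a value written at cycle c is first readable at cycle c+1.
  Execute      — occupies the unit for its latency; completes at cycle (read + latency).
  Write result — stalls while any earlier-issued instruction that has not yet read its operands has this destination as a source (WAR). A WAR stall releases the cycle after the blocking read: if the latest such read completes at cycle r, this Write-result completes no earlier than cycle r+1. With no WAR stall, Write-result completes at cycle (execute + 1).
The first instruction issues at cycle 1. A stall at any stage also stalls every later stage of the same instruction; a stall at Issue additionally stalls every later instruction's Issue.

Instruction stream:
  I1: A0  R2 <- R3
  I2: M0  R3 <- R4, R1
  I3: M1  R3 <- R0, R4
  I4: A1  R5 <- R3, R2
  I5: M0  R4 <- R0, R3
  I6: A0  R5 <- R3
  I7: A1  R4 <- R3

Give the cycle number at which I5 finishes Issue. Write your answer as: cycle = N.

cycle = 12

I1 -> (1, 2, 3, 4)
I2 -> (2, 3, 8, 9)
I3 -> (10, 11, 16, 17)  // WAW R3: wait I2 write@9
I4 -> (11, 18, 20, 21)  // RAW R3: wait I3 write@17
I5 -> (12, 18, 23, 24)  // RAW R3: wait I3 write@17
I6 -> (22, 23, 24, 25)  // WAW R5: wait I4 write@21
I7 -> (25, 26, 28, 29)  // WAW R4: wait I5 write@24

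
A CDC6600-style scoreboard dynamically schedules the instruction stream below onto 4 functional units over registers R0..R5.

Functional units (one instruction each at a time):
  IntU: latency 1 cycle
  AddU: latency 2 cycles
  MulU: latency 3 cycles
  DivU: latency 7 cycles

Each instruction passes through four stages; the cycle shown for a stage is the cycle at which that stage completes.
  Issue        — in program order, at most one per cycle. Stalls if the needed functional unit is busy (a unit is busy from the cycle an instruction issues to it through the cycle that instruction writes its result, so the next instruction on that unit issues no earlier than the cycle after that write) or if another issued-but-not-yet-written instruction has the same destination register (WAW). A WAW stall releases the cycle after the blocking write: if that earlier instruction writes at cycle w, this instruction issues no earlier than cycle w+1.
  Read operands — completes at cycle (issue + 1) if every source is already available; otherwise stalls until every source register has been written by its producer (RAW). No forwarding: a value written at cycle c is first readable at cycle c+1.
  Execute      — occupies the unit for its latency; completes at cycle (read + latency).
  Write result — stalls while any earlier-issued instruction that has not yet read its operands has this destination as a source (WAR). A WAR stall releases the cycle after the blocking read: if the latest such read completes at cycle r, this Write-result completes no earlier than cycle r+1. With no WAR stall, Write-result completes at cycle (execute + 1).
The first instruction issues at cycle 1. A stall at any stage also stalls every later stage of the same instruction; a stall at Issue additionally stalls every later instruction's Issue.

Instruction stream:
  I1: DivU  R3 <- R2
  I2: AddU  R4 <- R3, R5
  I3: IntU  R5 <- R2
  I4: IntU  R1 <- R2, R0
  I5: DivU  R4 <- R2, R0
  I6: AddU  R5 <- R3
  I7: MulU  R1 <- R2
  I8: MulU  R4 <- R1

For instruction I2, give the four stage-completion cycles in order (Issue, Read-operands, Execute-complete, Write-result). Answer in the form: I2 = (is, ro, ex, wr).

  I1 | 1 | 2 | 9 | 10
  I2 | 2 | 11 | 13 | 14   RAW R3: wait I1 write@10
  I3 | 3 | 4 | 5 | 12   WAR R5: wait I2 read@11
  I4 | 13 | 14 | 15 | 16   struct: IntU busy until I3 writes@12
  I5 | 15 | 16 | 23 | 24   WAW R4: wait I2 write@14
  I6 | 16 | 17 | 19 | 20
  I7 | 17 | 18 | 21 | 22
  I8 | 25 | 26 | 29 | 30   WAW R4: wait I5 write@24

I2 = (2, 11, 13, 14)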